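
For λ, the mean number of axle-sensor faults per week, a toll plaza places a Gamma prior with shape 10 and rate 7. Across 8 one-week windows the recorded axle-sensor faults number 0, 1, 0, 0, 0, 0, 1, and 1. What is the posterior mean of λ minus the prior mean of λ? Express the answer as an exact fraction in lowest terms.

-59/105

Total count: 0 + 1 + 0 + 0 + 0 + 0 + 1 + 1 = 3.
Total exposure: 8 weeks.
By Gamma–Poisson conjugacy, the posterior is Gamma(α + Σx, β + Σt) = Gamma(10 + 3, 7 + 8) = Gamma(13, 15).
Posterior mean = 13/15 = 13/15; prior mean = 10/7 = 10/7. Difference = 13/15 − 10/7 = -59/105.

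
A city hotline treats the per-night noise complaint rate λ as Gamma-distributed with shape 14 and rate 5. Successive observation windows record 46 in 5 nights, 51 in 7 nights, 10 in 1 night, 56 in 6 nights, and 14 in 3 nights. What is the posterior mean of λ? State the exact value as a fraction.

Total count: 46 + 51 + 10 + 56 + 14 = 177.
Total exposure: 5 + 7 + 1 + 6 + 3 = 22 nights.
By Gamma–Poisson conjugacy, the posterior is Gamma(α + Σx, β + Σt) = Gamma(14 + 177, 5 + 22) = Gamma(191, 27).
Posterior mean = α'/β' = 191/27.

191/27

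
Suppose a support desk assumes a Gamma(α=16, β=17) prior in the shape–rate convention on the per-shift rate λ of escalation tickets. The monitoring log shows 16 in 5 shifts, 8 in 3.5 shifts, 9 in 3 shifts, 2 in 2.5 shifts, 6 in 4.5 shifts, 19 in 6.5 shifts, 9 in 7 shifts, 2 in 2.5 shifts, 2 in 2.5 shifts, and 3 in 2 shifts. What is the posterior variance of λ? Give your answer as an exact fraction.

23/784

Total count: 16 + 8 + 9 + 2 + 6 + 19 + 9 + 2 + 2 + 3 = 76.
Total exposure: 5 + 3.5 + 3 + 2.5 + 4.5 + 6.5 + 7 + 2.5 + 2.5 + 2 = 39 shifts.
Gamma(α, β) with Poisson data over total exposure Σt gives posterior Gamma(α+Σx, β+Σt) = Gamma(92, 56).
Posterior variance = α'/β'² = 92/3136 = 23/784.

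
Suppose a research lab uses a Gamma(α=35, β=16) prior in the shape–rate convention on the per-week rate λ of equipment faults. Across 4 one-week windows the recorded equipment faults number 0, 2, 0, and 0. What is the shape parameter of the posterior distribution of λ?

Total count: 0 + 2 + 0 + 0 = 2.
Total exposure: 4 weeks.
By Gamma–Poisson conjugacy, the posterior is Gamma(α + Σx, β + Σt) = Gamma(35 + 2, 16 + 4) = Gamma(37, 20).

37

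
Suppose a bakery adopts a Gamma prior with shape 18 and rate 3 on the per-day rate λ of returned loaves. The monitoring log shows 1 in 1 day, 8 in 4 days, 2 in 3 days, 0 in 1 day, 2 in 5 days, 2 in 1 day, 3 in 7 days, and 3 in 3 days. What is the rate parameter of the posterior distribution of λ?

Total count: 1 + 8 + 2 + 0 + 2 + 2 + 3 + 3 = 21.
Total exposure: 1 + 4 + 3 + 1 + 5 + 1 + 7 + 3 = 25 days.
By Gamma–Poisson conjugacy, the posterior is Gamma(α + Σx, β + Σt) = Gamma(18 + 21, 3 + 25) = Gamma(39, 28).

28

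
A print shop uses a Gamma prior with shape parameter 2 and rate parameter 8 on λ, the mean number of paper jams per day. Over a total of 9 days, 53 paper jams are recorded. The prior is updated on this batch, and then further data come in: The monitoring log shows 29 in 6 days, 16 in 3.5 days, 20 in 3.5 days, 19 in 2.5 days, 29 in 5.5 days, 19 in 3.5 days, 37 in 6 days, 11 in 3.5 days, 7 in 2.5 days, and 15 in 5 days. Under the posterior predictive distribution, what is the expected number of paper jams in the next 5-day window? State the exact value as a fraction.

2570/117

Total count 53 over total exposure 9 days.
After the first batch: Gamma(2 + 53, 8 + 9) = Gamma(55, 17).
Total count: 29 + 16 + 20 + 19 + 29 + 19 + 37 + 11 + 7 + 15 = 202.
Total exposure: 6 + 3.5 + 3.5 + 2.5 + 5.5 + 3.5 + 6 + 3.5 + 2.5 + 5 = 41.5 days.
After the second batch: Gamma(55 + 202, 17 + 41.5) = Gamma(257, 117/2).
Predictive mean over a 5-day window = T·E[λ|data] = 5·257/(117/2) = 2570/117.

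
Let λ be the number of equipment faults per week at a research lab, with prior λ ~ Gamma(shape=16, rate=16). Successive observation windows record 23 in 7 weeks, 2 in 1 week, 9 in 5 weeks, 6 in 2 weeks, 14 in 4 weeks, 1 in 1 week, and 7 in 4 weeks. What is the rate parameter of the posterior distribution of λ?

Total count: 23 + 2 + 9 + 6 + 14 + 1 + 7 = 62.
Total exposure: 7 + 1 + 5 + 2 + 4 + 1 + 4 = 24 weeks.
Conjugate update: add total count to the shape and total exposure to the rate, giving Gamma(78, 40).

40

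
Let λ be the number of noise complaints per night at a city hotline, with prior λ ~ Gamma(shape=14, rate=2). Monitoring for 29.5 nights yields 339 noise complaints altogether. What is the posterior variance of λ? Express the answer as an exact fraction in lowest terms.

1412/3969

Total count 339 over total exposure 29.5 nights.
Gamma(α, β) with Poisson data over total exposure Σt gives posterior Gamma(α+Σx, β+Σt) = Gamma(353, 63/2).
Posterior variance = α'/β'² = 353/(3969/4) = 1412/3969.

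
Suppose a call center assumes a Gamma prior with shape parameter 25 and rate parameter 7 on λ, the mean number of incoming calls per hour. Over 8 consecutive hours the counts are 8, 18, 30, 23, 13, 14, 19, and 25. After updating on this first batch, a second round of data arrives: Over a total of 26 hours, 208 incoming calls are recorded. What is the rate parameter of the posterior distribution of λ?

41

Total count: 8 + 18 + 30 + 23 + 13 + 14 + 19 + 25 = 150.
Total exposure: 8 hours.
After the first batch: Gamma(25 + 150, 7 + 8) = Gamma(175, 15).
Total count 208 over total exposure 26 hours.
After the second batch: Gamma(175 + 208, 15 + 26) = Gamma(383, 41).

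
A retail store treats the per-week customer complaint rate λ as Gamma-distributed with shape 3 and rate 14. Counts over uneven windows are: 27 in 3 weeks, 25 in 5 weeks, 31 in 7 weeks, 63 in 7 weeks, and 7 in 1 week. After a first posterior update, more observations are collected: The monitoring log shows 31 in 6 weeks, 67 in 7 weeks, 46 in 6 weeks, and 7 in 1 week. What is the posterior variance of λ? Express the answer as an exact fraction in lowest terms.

Total count: 27 + 25 + 31 + 63 + 7 = 153.
Total exposure: 3 + 5 + 7 + 7 + 1 = 23 weeks.
After the first batch: Gamma(3 + 153, 14 + 23) = Gamma(156, 37).
Total count: 31 + 67 + 46 + 7 = 151.
Total exposure: 6 + 7 + 6 + 1 = 20 weeks.
After the second batch: Gamma(156 + 151, 37 + 20) = Gamma(307, 57).
Posterior variance = α'/β'² = 307/3249.

307/3249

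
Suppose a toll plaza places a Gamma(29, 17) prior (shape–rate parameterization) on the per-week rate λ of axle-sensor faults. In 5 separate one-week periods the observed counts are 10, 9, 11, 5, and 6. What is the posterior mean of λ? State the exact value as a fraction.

35/11

Total count: 10 + 9 + 11 + 5 + 6 = 41.
Total exposure: 5 weeks.
Posterior: α' = 29 + 41 = 70, β' = 17 + 5 = 22.
Posterior mean = α'/β' = 70/22 = 35/11.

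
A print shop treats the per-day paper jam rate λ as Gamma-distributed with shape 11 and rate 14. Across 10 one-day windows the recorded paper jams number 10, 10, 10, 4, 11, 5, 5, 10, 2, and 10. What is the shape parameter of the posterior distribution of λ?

Total count: 10 + 10 + 10 + 4 + 11 + 5 + 5 + 10 + 2 + 10 = 77.
Total exposure: 10 days.
The Gamma prior is conjugate for the Poisson rate, so λ | data ~ Gamma(11+77, 14+10) = Gamma(88, 24).

88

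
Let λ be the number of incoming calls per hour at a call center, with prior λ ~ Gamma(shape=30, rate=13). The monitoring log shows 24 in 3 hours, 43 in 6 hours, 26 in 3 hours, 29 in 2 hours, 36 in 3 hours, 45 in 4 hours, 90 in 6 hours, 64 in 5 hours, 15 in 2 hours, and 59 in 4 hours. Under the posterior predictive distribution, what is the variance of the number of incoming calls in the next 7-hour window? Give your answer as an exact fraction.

Total count: 24 + 43 + 26 + 29 + 36 + 45 + 90 + 64 + 15 + 59 = 431.
Total exposure: 3 + 6 + 3 + 2 + 3 + 4 + 6 + 5 + 2 + 4 = 38 hours.
Gamma(α, β) with Poisson data over total exposure Σt gives posterior Gamma(α+Σx, β+Σt) = Gamma(461, 51).
The posterior predictive for a window of length T is Negative Binomial with variance T·α'·(β'+T)/β'² = 7·461·58/2601 = 187166/2601.

187166/2601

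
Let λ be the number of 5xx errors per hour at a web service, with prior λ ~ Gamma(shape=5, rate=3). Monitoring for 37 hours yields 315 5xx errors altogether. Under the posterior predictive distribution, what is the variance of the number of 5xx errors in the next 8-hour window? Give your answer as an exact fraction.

384/5

Total count 315 over total exposure 37 hours.
Conjugate update: add total count to the shape and total exposure to the rate, giving Gamma(320, 40).
The posterior predictive for a window of length T is Negative Binomial with variance T·α'·(β'+T)/β'² = 8·320·48/1600 = 384/5.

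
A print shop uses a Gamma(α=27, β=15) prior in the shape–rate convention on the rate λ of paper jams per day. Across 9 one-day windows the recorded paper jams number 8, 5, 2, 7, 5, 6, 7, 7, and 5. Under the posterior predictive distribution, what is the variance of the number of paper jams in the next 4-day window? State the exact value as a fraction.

553/36

Total count: 8 + 5 + 2 + 7 + 5 + 6 + 7 + 7 + 5 = 52.
Total exposure: 9 days.
Posterior: α' = 27 + 52 = 79, β' = 15 + 9 = 24.
The posterior predictive for a window of length T is Negative Binomial with variance T·α'·(β'+T)/β'² = 4·79·28/576 = 553/36.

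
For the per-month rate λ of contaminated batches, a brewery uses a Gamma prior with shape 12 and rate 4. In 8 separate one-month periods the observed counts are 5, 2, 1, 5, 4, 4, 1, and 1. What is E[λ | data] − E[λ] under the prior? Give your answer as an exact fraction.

-1/12

Total count: 5 + 2 + 1 + 5 + 4 + 4 + 1 + 1 = 23.
Total exposure: 8 months.
Gamma(α, β) with Poisson data over total exposure Σt gives posterior Gamma(α+Σx, β+Σt) = Gamma(35, 12).
Posterior mean = 35/12 = 35/12; prior mean = 12/4 = 3. Difference = 35/12 − 3 = -1/12.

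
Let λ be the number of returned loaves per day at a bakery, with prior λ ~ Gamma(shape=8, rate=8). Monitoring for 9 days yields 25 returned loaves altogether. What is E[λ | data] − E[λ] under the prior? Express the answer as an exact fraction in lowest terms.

16/17

Total count 25 over total exposure 9 days.
By Gamma–Poisson conjugacy, the posterior is Gamma(α + Σx, β + Σt) = Gamma(8 + 25, 8 + 9) = Gamma(33, 17).
Posterior mean = 33/17 = 33/17; prior mean = 8/8 = 1. Difference = 33/17 − 1 = 16/17.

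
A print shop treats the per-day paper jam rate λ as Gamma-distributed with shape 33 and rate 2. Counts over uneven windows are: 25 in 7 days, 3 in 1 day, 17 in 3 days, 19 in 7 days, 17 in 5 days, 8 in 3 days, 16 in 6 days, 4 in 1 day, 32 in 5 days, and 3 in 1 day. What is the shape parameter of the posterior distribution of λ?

177

Total count: 25 + 3 + 17 + 19 + 17 + 8 + 16 + 4 + 32 + 3 = 144.
Total exposure: 7 + 1 + 3 + 7 + 5 + 3 + 6 + 1 + 5 + 1 = 39 days.
The Gamma prior is conjugate for the Poisson rate, so λ | data ~ Gamma(33+144, 2+39) = Gamma(177, 41).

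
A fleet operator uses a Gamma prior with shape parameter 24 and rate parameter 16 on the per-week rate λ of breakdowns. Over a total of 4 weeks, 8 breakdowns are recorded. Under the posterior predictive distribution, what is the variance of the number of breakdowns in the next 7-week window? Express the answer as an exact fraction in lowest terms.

378/25

Total count 8 over total exposure 4 weeks.
Gamma(α, β) with Poisson data over total exposure Σt gives posterior Gamma(α+Σx, β+Σt) = Gamma(32, 20).
The posterior predictive for a window of length T is Negative Binomial with variance T·α'·(β'+T)/β'² = 7·32·27/400 = 378/25.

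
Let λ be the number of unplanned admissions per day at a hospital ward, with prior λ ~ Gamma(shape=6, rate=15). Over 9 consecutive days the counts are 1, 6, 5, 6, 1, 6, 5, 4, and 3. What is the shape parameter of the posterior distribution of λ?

Total count: 1 + 6 + 5 + 6 + 1 + 6 + 5 + 4 + 3 = 37.
Total exposure: 9 days.
Conjugate update: add total count to the shape and total exposure to the rate, giving Gamma(43, 24).

43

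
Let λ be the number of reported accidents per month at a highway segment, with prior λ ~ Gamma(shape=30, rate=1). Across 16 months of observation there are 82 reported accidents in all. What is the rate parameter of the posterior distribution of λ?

17

Total count 82 over total exposure 16 months.
The Gamma prior is conjugate for the Poisson rate, so λ | data ~ Gamma(30+82, 1+16) = Gamma(112, 17).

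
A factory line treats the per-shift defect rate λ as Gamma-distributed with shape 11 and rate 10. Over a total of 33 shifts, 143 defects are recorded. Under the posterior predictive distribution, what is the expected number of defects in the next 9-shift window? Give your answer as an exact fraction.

Total count 143 over total exposure 33 shifts.
Conjugate update: add total count to the shape and total exposure to the rate, giving Gamma(154, 43).
Predictive mean over a 9-shift window = T·E[λ|data] = 9·154/43 = 1386/43.

1386/43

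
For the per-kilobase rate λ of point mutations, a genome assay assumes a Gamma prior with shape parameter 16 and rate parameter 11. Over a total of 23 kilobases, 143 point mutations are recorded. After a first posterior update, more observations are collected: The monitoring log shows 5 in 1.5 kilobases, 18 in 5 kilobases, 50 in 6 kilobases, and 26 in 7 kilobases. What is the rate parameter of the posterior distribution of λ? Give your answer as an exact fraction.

Total count 143 over total exposure 23 kilobases.
After the first batch: Gamma(16 + 143, 11 + 23) = Gamma(159, 34).
Total count: 5 + 18 + 50 + 26 = 99.
Total exposure: 1.5 + 5 + 6 + 7 = 19.5 kilobases.
After the second batch: Gamma(159 + 99, 34 + 19.5) = Gamma(258, 107/2).

107/2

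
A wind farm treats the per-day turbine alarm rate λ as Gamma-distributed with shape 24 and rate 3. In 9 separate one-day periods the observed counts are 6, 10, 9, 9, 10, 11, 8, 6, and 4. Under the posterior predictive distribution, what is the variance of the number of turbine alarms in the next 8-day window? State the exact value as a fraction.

Total count: 6 + 10 + 9 + 9 + 10 + 11 + 8 + 6 + 4 = 73.
Total exposure: 9 days.
Posterior: α' = 24 + 73 = 97, β' = 3 + 9 = 12.
The posterior predictive for a window of length T is Negative Binomial with variance T·α'·(β'+T)/β'² = 8·97·20/144 = 970/9.

970/9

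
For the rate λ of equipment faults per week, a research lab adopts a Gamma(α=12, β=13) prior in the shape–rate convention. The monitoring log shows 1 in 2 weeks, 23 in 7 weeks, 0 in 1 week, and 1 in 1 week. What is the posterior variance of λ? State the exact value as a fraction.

37/576

Total count: 1 + 23 + 0 + 1 = 25.
Total exposure: 2 + 7 + 1 + 1 = 11 weeks.
Gamma(α, β) with Poisson data over total exposure Σt gives posterior Gamma(α+Σx, β+Σt) = Gamma(37, 24).
Posterior variance = α'/β'² = 37/576.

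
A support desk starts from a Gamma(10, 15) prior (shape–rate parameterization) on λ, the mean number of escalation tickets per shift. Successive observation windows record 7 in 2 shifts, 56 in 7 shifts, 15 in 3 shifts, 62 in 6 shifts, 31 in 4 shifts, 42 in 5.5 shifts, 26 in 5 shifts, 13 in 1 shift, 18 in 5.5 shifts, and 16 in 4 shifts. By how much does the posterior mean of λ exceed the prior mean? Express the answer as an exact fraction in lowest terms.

Total count: 7 + 56 + 15 + 62 + 31 + 42 + 26 + 13 + 18 + 16 = 286.
Total exposure: 2 + 7 + 3 + 6 + 4 + 5.5 + 5 + 1 + 5.5 + 4 = 43 shifts.
Posterior: α' = 10 + 286 = 296, β' = 15 + 43 = 58.
Posterior mean = 296/58 = 148/29; prior mean = 10/15 = 2/3. Difference = 148/29 − 2/3 = 386/87.

386/87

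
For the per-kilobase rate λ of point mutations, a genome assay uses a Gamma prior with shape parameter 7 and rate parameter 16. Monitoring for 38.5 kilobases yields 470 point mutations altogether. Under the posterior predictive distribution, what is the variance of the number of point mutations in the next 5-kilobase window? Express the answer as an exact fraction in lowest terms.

567630/11881

Total count 470 over total exposure 38.5 kilobases.
Posterior: α' = 7 + 470 = 477, β' = 16 + 38.5 = 109/2.
The posterior predictive for a window of length T is Negative Binomial with variance T·α'·(β'+T)/β'² = 5·477·(119/2)/(11881/4) = 567630/11881.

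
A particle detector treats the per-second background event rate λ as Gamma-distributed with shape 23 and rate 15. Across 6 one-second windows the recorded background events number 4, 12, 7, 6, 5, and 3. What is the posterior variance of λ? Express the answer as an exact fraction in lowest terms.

20/147

Total count: 4 + 12 + 7 + 6 + 5 + 3 = 37.
Total exposure: 6 seconds.
By Gamma–Poisson conjugacy, the posterior is Gamma(α + Σx, β + Σt) = Gamma(23 + 37, 15 + 6) = Gamma(60, 21).
Posterior variance = α'/β'² = 60/441 = 20/147.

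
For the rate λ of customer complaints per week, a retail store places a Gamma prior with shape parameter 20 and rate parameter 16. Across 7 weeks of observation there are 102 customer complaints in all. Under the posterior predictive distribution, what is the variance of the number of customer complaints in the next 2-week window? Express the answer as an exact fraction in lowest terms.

6100/529

Total count 102 over total exposure 7 weeks.
By Gamma–Poisson conjugacy, the posterior is Gamma(α + Σx, β + Σt) = Gamma(20 + 102, 16 + 7) = Gamma(122, 23).
The posterior predictive for a window of length T is Negative Binomial with variance T·α'·(β'+T)/β'² = 2·122·25/529 = 6100/529.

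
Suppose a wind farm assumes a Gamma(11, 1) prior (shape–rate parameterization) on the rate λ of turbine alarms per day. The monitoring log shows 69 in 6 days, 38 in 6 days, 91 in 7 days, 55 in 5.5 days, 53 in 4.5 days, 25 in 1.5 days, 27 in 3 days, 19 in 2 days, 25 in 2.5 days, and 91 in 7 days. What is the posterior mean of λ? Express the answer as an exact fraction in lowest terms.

252/23

Total count: 69 + 38 + 91 + 55 + 53 + 25 + 27 + 19 + 25 + 91 = 493.
Total exposure: 6 + 6 + 7 + 5.5 + 4.5 + 1.5 + 3 + 2 + 2.5 + 7 = 45 days.
The Gamma prior is conjugate for the Poisson rate, so λ | data ~ Gamma(11+493, 1+45) = Gamma(504, 46).
Posterior mean = α'/β' = 504/46 = 252/23.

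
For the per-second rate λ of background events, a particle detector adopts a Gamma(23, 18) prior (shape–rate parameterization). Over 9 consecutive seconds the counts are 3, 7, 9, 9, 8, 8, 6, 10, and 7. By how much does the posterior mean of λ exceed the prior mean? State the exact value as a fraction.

Total count: 3 + 7 + 9 + 9 + 8 + 8 + 6 + 10 + 7 = 67.
Total exposure: 9 seconds.
Conjugate update: add total count to the shape and total exposure to the rate, giving Gamma(90, 27).
Posterior mean = 90/27 = 10/3; prior mean = 23/18 = 23/18. Difference = 10/3 − 23/18 = 37/18.

37/18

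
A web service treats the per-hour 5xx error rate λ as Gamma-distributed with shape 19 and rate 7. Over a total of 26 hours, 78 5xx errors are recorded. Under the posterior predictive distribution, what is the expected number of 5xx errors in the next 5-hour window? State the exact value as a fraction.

Total count 78 over total exposure 26 hours.
By Gamma–Poisson conjugacy, the posterior is Gamma(α + Σx, β + Σt) = Gamma(19 + 78, 7 + 26) = Gamma(97, 33).
Predictive mean over a 5-hour window = T·E[λ|data] = 5·97/33 = 485/33.

485/33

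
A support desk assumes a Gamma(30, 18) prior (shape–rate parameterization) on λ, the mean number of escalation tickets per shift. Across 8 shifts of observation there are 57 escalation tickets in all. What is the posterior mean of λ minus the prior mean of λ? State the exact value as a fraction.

131/78

Total count 57 over total exposure 8 shifts.
The Gamma prior is conjugate for the Poisson rate, so λ | data ~ Gamma(30+57, 18+8) = Gamma(87, 26).
Posterior mean = 87/26 = 87/26; prior mean = 30/18 = 5/3. Difference = 87/26 − 5/3 = 131/78.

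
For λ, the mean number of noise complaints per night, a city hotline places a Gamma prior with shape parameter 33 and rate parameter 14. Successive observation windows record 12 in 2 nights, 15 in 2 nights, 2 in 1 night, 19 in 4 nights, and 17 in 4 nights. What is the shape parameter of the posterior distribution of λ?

Total count: 12 + 15 + 2 + 19 + 17 = 65.
Total exposure: 2 + 2 + 1 + 4 + 4 = 13 nights.
Gamma(α, β) with Poisson data over total exposure Σt gives posterior Gamma(α+Σx, β+Σt) = Gamma(98, 27).

98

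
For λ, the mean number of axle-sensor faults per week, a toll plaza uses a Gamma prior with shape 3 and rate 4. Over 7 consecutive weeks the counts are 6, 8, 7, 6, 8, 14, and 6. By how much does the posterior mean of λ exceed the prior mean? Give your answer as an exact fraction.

Total count: 6 + 8 + 7 + 6 + 8 + 14 + 6 = 55.
Total exposure: 7 weeks.
Gamma(α, β) with Poisson data over total exposure Σt gives posterior Gamma(α+Σx, β+Σt) = Gamma(58, 11).
Posterior mean = 58/11 = 58/11; prior mean = 3/4 = 3/4. Difference = 58/11 − 3/4 = 199/44.

199/44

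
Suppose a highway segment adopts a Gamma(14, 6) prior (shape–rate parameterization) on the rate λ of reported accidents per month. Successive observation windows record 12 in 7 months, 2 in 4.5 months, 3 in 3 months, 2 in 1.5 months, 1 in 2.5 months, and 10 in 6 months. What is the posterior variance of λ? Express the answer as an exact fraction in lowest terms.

Total count: 12 + 2 + 3 + 2 + 1 + 10 = 30.
Total exposure: 7 + 4.5 + 3 + 1.5 + 2.5 + 6 = 24.5 months.
Conjugate update: add total count to the shape and total exposure to the rate, giving Gamma(44, 61/2).
Posterior variance = α'/β'² = 44/(3721/4) = 176/3721.

176/3721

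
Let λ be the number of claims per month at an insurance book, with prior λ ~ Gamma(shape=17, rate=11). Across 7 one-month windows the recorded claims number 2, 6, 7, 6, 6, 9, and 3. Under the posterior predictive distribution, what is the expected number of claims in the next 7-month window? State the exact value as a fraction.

Total count: 2 + 6 + 7 + 6 + 6 + 9 + 3 = 39.
Total exposure: 7 months.
Gamma(α, β) with Poisson data over total exposure Σt gives posterior Gamma(α+Σx, β+Σt) = Gamma(56, 18).
Predictive mean over a 7-month window = T·E[λ|data] = 7·56/18 = 196/9.

196/9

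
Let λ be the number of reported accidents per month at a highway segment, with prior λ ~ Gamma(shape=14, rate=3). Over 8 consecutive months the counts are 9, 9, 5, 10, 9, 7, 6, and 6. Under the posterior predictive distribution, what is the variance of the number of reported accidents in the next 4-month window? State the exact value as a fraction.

Total count: 9 + 9 + 5 + 10 + 9 + 7 + 6 + 6 = 61.
Total exposure: 8 months.
Gamma(α, β) with Poisson data over total exposure Σt gives posterior Gamma(α+Σx, β+Σt) = Gamma(75, 11).
The posterior predictive for a window of length T is Negative Binomial with variance T·α'·(β'+T)/β'² = 4·75·15/121 = 4500/121.

4500/121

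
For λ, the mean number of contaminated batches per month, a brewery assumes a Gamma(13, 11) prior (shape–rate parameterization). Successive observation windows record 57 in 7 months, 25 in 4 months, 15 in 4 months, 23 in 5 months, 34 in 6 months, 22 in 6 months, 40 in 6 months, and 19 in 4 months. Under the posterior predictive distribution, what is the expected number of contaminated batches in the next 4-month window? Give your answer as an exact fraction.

992/53

Total count: 57 + 25 + 15 + 23 + 34 + 22 + 40 + 19 = 235.
Total exposure: 7 + 4 + 4 + 5 + 6 + 6 + 6 + 4 = 42 months.
The Gamma prior is conjugate for the Poisson rate, so λ | data ~ Gamma(13+235, 11+42) = Gamma(248, 53).
Predictive mean over a 4-month window = T·E[λ|data] = 4·248/53 = 992/53.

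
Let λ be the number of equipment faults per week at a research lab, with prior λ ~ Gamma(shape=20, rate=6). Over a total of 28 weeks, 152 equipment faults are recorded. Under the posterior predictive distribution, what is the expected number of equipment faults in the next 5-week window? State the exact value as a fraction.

430/17

Total count 152 over total exposure 28 weeks.
Posterior: α' = 20 + 152 = 172, β' = 6 + 28 = 34.
Predictive mean over a 5-week window = T·E[λ|data] = 5·172/34 = 430/17.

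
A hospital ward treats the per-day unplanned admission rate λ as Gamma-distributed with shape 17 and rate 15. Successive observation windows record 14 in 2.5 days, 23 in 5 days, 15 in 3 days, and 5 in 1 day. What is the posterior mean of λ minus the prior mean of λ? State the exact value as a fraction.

Total count: 14 + 23 + 15 + 5 = 57.
Total exposure: 2.5 + 5 + 3 + 1 = 11.5 days.
By Gamma–Poisson conjugacy, the posterior is Gamma(α + Σx, β + Σt) = Gamma(17 + 57, 15 + 11.5) = Gamma(74, 53/2).
Posterior mean = 74/(53/2) = 148/53; prior mean = 17/15 = 17/15. Difference = 148/53 − 17/15 = 1319/795.

1319/795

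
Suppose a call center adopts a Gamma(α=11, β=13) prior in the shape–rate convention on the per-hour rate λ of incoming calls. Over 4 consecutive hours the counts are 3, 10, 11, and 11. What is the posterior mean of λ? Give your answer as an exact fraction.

Total count: 3 + 10 + 11 + 11 = 35.
Total exposure: 4 hours.
Gamma(α, β) with Poisson data over total exposure Σt gives posterior Gamma(α+Σx, β+Σt) = Gamma(46, 17).
Posterior mean = α'/β' = 46/17.

46/17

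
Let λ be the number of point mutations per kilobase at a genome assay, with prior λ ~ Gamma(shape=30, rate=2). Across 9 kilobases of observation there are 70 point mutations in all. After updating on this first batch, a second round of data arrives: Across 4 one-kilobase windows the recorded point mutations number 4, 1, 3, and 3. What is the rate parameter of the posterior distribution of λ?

15

Total count 70 over total exposure 9 kilobases.
After the first batch: Gamma(30 + 70, 2 + 9) = Gamma(100, 11).
Total count: 4 + 1 + 3 + 3 = 11.
Total exposure: 4 kilobases.
After the second batch: Gamma(100 + 11, 11 + 4) = Gamma(111, 15).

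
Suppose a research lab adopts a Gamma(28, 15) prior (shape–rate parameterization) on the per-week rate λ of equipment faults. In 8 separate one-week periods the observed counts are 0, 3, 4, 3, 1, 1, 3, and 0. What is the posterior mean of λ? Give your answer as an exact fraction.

43/23

Total count: 0 + 3 + 4 + 3 + 1 + 1 + 3 + 0 = 15.
Total exposure: 8 weeks.
Conjugate update: add total count to the shape and total exposure to the rate, giving Gamma(43, 23).
Posterior mean = α'/β' = 43/23.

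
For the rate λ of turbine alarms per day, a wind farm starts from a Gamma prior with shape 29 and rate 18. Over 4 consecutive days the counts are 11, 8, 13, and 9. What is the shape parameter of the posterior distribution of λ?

70

Total count: 11 + 8 + 13 + 9 = 41.
Total exposure: 4 days.
By Gamma–Poisson conjugacy, the posterior is Gamma(α + Σx, β + Σt) = Gamma(29 + 41, 18 + 4) = Gamma(70, 22).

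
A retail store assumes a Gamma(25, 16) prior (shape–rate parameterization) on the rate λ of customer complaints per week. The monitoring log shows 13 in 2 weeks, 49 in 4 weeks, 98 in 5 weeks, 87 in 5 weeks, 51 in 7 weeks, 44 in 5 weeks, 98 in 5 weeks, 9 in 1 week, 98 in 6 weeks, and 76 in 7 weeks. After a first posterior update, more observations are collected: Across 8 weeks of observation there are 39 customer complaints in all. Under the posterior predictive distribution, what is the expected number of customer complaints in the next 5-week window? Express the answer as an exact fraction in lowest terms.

Total count: 13 + 49 + 98 + 87 + 51 + 44 + 98 + 9 + 98 + 76 = 623.
Total exposure: 2 + 4 + 5 + 5 + 7 + 5 + 5 + 1 + 6 + 7 = 47 weeks.
After the first batch: Gamma(25 + 623, 16 + 47) = Gamma(648, 63).
Total count 39 over total exposure 8 weeks.
After the second batch: Gamma(648 + 39, 63 + 8) = Gamma(687, 71).
Predictive mean over a 5-week window = T·E[λ|data] = 5·687/71 = 3435/71.

3435/71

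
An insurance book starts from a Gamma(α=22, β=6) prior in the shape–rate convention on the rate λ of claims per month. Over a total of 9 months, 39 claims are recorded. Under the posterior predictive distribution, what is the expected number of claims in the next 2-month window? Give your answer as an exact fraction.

122/15

Total count 39 over total exposure 9 months.
The Gamma prior is conjugate for the Poisson rate, so λ | data ~ Gamma(22+39, 6+9) = Gamma(61, 15).
Predictive mean over a 2-month window = T·E[λ|data] = 2·61/15 = 122/15.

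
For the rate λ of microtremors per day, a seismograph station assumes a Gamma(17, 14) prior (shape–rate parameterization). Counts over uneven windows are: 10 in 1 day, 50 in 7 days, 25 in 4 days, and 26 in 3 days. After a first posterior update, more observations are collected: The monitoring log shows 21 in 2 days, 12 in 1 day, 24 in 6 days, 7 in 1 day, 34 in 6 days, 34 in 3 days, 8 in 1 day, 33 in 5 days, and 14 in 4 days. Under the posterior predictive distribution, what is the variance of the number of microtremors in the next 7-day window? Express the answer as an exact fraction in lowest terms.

143325/3364

Total count: 10 + 50 + 25 + 26 = 111.
Total exposure: 1 + 7 + 4 + 3 = 15 days.
After the first batch: Gamma(17 + 111, 14 + 15) = Gamma(128, 29).
Total count: 21 + 12 + 24 + 7 + 34 + 34 + 8 + 33 + 14 = 187.
Total exposure: 2 + 1 + 6 + 1 + 6 + 3 + 1 + 5 + 4 = 29 days.
After the second batch: Gamma(128 + 187, 29 + 29) = Gamma(315, 58).
The posterior predictive for a window of length T is Negative Binomial with variance T·α'·(β'+T)/β'² = 7·315·65/3364 = 143325/3364.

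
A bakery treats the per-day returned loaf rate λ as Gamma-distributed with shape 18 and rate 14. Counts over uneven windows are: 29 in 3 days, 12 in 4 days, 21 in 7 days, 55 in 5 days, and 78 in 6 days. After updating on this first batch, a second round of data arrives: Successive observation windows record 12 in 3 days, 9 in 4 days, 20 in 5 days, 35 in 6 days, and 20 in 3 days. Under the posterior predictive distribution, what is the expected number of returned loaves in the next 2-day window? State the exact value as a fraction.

103/10

Total count: 29 + 12 + 21 + 55 + 78 = 195.
Total exposure: 3 + 4 + 7 + 5 + 6 = 25 days.
After the first batch: Gamma(18 + 195, 14 + 25) = Gamma(213, 39).
Total count: 12 + 9 + 20 + 35 + 20 = 96.
Total exposure: 3 + 4 + 5 + 6 + 3 = 21 days.
After the second batch: Gamma(213 + 96, 39 + 21) = Gamma(309, 60).
Predictive mean over a 2-day window = T·E[λ|data] = 2·309/60 = 103/10.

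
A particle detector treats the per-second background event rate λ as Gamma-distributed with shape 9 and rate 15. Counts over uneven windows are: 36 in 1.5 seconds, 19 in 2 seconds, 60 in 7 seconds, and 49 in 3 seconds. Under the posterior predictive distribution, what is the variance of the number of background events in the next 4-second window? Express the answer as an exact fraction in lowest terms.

89960/3249

Total count: 36 + 19 + 60 + 49 = 164.
Total exposure: 1.5 + 2 + 7 + 3 = 13.5 seconds.
Gamma(α, β) with Poisson data over total exposure Σt gives posterior Gamma(α+Σx, β+Σt) = Gamma(173, 57/2).
The posterior predictive for a window of length T is Negative Binomial with variance T·α'·(β'+T)/β'² = 4·173·(65/2)/(3249/4) = 89960/3249.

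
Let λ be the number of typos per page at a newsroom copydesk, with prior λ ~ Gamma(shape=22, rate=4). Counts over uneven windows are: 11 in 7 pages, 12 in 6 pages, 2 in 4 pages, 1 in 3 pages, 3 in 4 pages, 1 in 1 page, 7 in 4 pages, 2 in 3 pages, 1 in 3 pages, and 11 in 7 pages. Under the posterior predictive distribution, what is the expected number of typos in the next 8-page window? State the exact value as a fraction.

292/23

Total count: 11 + 12 + 2 + 1 + 3 + 1 + 7 + 2 + 1 + 11 = 51.
Total exposure: 7 + 6 + 4 + 3 + 4 + 1 + 4 + 3 + 3 + 7 = 42 pages.
The Gamma prior is conjugate for the Poisson rate, so λ | data ~ Gamma(22+51, 4+42) = Gamma(73, 46).
Predictive mean over an 8-page window = T·E[λ|data] = 8·73/46 = 292/23.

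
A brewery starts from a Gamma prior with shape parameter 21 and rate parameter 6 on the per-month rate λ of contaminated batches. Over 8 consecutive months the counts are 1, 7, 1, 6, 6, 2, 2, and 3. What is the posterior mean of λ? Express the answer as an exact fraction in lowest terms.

7/2

Total count: 1 + 7 + 1 + 6 + 6 + 2 + 2 + 3 = 28.
Total exposure: 8 months.
By Gamma–Poisson conjugacy, the posterior is Gamma(α + Σx, β + Σt) = Gamma(21 + 28, 6 + 8) = Gamma(49, 14).
Posterior mean = α'/β' = 49/14 = 7/2.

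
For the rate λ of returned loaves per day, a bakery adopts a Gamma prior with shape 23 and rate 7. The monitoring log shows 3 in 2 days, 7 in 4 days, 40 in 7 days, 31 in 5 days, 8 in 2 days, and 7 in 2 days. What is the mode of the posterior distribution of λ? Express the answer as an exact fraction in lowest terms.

118/29

Total count: 3 + 7 + 40 + 31 + 8 + 7 = 96.
Total exposure: 2 + 4 + 7 + 5 + 2 + 2 = 22 days.
By Gamma–Poisson conjugacy, the posterior is Gamma(α + Σx, β + Σt) = Gamma(23 + 96, 7 + 22) = Gamma(119, 29).
Posterior mode = (α'−1)/β' = 118/29.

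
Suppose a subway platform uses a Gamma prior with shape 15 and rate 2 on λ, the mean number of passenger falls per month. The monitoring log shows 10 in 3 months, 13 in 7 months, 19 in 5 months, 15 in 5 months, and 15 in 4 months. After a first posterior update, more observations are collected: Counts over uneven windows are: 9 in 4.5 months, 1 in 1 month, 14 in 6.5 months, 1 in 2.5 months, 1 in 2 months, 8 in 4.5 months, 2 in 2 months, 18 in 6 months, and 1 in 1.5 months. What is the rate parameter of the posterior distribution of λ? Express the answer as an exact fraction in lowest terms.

113/2

Total count: 10 + 13 + 19 + 15 + 15 = 72.
Total exposure: 3 + 7 + 5 + 5 + 4 = 24 months.
After the first batch: Gamma(15 + 72, 2 + 24) = Gamma(87, 26).
Total count: 9 + 1 + 14 + 1 + 1 + 8 + 2 + 18 + 1 = 55.
Total exposure: 4.5 + 1 + 6.5 + 2.5 + 2 + 4.5 + 2 + 6 + 1.5 = 30.5 months.
After the second batch: Gamma(87 + 55, 26 + 30.5) = Gamma(142, 113/2).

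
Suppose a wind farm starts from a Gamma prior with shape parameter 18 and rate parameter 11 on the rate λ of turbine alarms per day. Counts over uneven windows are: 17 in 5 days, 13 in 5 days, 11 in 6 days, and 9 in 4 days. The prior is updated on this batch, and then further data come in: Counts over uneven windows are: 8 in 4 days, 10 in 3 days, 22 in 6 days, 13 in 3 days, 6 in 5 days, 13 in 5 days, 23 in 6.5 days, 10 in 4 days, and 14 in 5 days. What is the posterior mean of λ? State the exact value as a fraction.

Total count: 17 + 13 + 11 + 9 = 50.
Total exposure: 5 + 5 + 6 + 4 = 20 days.
After the first batch: Gamma(18 + 50, 11 + 20) = Gamma(68, 31).
Total count: 8 + 10 + 22 + 13 + 6 + 13 + 23 + 10 + 14 = 119.
Total exposure: 4 + 3 + 6 + 3 + 5 + 5 + 6.5 + 4 + 5 = 41.5 days.
After the second batch: Gamma(68 + 119, 31 + 41.5) = Gamma(187, 145/2).
Posterior mean = α'/β' = 187/(145/2) = 374/145.

374/145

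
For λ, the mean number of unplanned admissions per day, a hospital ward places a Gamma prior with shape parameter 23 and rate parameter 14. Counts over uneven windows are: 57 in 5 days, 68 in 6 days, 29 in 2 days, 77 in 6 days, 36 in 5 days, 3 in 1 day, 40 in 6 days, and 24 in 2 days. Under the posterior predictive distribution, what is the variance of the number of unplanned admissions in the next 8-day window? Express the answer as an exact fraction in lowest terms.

Total count: 57 + 68 + 29 + 77 + 36 + 3 + 40 + 24 = 334.
Total exposure: 5 + 6 + 2 + 6 + 5 + 1 + 6 + 2 = 33 days.
By Gamma–Poisson conjugacy, the posterior is Gamma(α + Σx, β + Σt) = Gamma(23 + 334, 14 + 33) = Gamma(357, 47).
The posterior predictive for a window of length T is Negative Binomial with variance T·α'·(β'+T)/β'² = 8·357·55/2209 = 157080/2209.

157080/2209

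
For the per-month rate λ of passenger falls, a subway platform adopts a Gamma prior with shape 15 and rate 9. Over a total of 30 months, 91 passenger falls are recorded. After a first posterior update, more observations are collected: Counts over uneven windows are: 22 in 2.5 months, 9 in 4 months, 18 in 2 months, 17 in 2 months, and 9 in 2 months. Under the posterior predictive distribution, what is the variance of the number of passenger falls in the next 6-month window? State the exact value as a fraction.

249780/10609

Total count 91 over total exposure 30 months.
After the first batch: Gamma(15 + 91, 9 + 30) = Gamma(106, 39).
Total count: 22 + 9 + 18 + 17 + 9 = 75.
Total exposure: 2.5 + 4 + 2 + 2 + 2 = 12.5 months.
After the second batch: Gamma(106 + 75, 39 + 12.5) = Gamma(181, 103/2).
The posterior predictive for a window of length T is Negative Binomial with variance T·α'·(β'+T)/β'² = 6·181·(115/2)/(10609/4) = 249780/10609.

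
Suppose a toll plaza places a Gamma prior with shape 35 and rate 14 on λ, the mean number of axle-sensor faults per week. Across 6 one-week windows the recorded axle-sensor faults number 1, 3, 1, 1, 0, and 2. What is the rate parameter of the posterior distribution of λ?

Total count: 1 + 3 + 1 + 1 + 0 + 2 = 8.
Total exposure: 6 weeks.
Posterior: α' = 35 + 8 = 43, β' = 14 + 6 = 20.

20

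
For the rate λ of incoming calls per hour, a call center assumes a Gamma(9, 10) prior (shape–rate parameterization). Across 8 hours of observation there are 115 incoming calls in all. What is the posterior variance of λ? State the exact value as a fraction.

Total count 115 over total exposure 8 hours.
Gamma(α, β) with Poisson data over total exposure Σt gives posterior Gamma(α+Σx, β+Σt) = Gamma(124, 18).
Posterior variance = α'/β'² = 124/324 = 31/81.

31/81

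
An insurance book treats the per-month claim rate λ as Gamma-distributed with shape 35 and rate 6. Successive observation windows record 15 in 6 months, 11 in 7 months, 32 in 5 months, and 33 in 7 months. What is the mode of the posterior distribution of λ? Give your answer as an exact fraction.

125/31

Total count: 15 + 11 + 32 + 33 = 91.
Total exposure: 6 + 7 + 5 + 7 = 25 months.
Conjugate update: add total count to the shape and total exposure to the rate, giving Gamma(126, 31).
Posterior mode = (α'−1)/β' = 125/31.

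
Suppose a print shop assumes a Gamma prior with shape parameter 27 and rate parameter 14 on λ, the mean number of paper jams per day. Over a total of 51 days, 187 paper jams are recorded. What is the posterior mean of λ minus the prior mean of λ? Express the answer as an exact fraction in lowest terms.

Total count 187 over total exposure 51 days.
Posterior: α' = 27 + 187 = 214, β' = 14 + 51 = 65.
Posterior mean = 214/65 = 214/65; prior mean = 27/14 = 27/14. Difference = 214/65 − 27/14 = 1241/910.

1241/910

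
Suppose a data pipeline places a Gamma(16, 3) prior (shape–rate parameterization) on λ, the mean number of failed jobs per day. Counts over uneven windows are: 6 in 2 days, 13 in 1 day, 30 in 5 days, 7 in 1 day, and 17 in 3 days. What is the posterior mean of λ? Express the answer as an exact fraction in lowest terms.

89/15

Total count: 6 + 13 + 30 + 7 + 17 = 73.
Total exposure: 2 + 1 + 5 + 1 + 3 = 12 days.
Posterior: α' = 16 + 73 = 89, β' = 3 + 12 = 15.
Posterior mean = α'/β' = 89/15.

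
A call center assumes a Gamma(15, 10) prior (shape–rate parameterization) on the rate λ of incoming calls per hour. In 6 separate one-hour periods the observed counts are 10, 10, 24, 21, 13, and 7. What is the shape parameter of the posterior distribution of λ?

100

Total count: 10 + 10 + 24 + 21 + 13 + 7 = 85.
Total exposure: 6 hours.
Gamma(α, β) with Poisson data over total exposure Σt gives posterior Gamma(α+Σx, β+Σt) = Gamma(100, 16).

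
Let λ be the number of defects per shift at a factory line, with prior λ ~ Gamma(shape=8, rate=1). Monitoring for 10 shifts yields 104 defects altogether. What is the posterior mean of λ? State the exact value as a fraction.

Total count 104 over total exposure 10 shifts.
Posterior: α' = 8 + 104 = 112, β' = 1 + 10 = 11.
Posterior mean = α'/β' = 112/11.

112/11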